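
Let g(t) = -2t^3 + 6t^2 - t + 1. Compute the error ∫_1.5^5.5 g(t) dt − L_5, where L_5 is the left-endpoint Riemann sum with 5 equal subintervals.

Exact integral: ∫_1.5^5.5 g(t) dt = -139.
L_5 = -80.6.
Error = -139 − (-80.6) = -58.4.

-58.4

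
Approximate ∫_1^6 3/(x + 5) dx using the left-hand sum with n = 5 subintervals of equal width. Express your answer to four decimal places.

Δx = (6 − 1)/5 = 1.
Left endpoints: 1, 2, 3, 4, 5.
f(1) = 0.5, f(2) = 3/7, f(3) = 0.375, f(4) = 1/3, f(5) = 0.3.
Sum = Δx · [f(1) + f(2) + f(3) + f(4) + f(5)].
Sum ≈ 1.9369.

1.9369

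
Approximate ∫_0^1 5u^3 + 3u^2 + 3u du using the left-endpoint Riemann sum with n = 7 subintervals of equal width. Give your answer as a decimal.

3

Δu = (1 − 0)/7 = 1/7.
Left endpoints: 0, 1/7, 2/7, 3/7, 4/7, 5/7, 6/7.
f(0) = 0, f(1/7) = 173/343, f(2/7) = 418/343, f(3/7) = 765/343, f(4/7) = 1244/343, f(5/7) = 1885/343, f(6/7) = 2718/343.
Sum = Δu · [f(0) + f(1/7) + f(2/7) + ...].
Sum = 3.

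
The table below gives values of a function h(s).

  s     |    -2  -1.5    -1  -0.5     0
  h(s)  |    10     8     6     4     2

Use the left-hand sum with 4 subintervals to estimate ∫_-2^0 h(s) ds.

14

Δs = 0.5.
Sum = 0.5·[10 + 8 + 6 + 4] = 14.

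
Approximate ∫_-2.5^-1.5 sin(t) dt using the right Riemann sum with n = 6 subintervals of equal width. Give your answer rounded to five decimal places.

-0.90311

Δt = (-1.5 − (-2.5))/6 = 1/6.
Right endpoints: -7/3, -13/6, -2, -11/6, -5/3, -1.5.
f(-7/3) ≈ -0.72309, f(-13/6) ≈ -0.82766, f(-2) ≈ -0.90930, f(-11/6) ≈ -0.96573, f(-5/3) ≈ -0.99541, f(-1.5) ≈ -0.99749.
Sum = Δt · [f(-7/3) + f(-13/6) + f(-2) + ...].
Sum ≈ -0.90311.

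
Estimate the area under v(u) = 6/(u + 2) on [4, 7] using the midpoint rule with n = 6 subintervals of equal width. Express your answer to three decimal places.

2.432

Δu = (7 − 4)/6 = 0.5.
Midpoints: 4.25, 4.75, 5.25, 5.75, 6.25, 6.75.
v(4.25) = 0.96, v(4.75) = 8/9, v(5.25) = 24/29, v(5.75) = 24/31, v(6.25) = 8/11, v(6.75) = 24/35.
Sum = Δu · [v(4.25) + v(4.75) + v(5.25) + ...].
Sum ≈ 2.432.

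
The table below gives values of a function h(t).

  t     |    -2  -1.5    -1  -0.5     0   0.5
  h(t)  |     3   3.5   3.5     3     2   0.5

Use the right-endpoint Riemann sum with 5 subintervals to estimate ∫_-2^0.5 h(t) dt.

6.25

Δt = 0.5.
Sum = 0.5·[3.5 + 3.5 + 3 + 2 + 0.5] = 6.25.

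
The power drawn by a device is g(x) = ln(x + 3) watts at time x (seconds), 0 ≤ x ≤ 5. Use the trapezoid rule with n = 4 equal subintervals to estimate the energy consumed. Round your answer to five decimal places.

Δx = (5 − 0)/4 = 1.25.
g(0) ≈ 1.09861, g(1.25) ≈ 1.44692, g(2.5) ≈ 1.70475, g(3.75) ≈ 1.90954, g(5) ≈ 2.07944.
T_4 = (Δx/2)·[g(x_0) + 2g(x_1) + 2g(x_2) + 2g(x_3) + g(x_4)].
Sum ≈ 8.31280.

8.31280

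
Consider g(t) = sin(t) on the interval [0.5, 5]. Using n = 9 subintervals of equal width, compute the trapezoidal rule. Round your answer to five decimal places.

Δt = (5 − 0.5)/9 = 0.5.
g(0.5) ≈ 0.47943, g(1) ≈ 0.84147, g(1.5) ≈ 0.99749, g(2) ≈ 0.90930, g(2.5) ≈ 0.59847, g(3) ≈ 0.14112, g(3.5) ≈ -0.35078, g(4) ≈ -0.75680, g(4.5) ≈ -0.97753, g(5) ≈ -0.95892.
T_9 = (Δt/2)·[g(t_0) + 2g(t_1) + ... + 2g(t_{8}) + g(t_9)].
Sum ≈ 0.58150.

0.58150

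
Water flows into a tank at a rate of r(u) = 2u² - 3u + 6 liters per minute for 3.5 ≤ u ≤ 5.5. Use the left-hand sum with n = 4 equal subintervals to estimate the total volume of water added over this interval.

Δu = (5.5 − 3.5)/4 = 0.5.
Left endpoints: 3.5, 4, 4.5, 5.
r(3.5) = 20, r(4) = 26, r(4.5) = 33, r(5) = 41.
Sum = Δu · [r(3.5) + r(4) + r(4.5) + r(5)].
Sum = 60.

60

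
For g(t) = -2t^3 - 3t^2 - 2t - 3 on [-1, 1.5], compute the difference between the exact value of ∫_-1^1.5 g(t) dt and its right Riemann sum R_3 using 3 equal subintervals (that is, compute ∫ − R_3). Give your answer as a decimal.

8.59375

Exact integral: ∫_-1^1.5 g(t) dt = -15.15625.
R_3 = -23.75.
Error = -15.15625 − (-23.75) = 8.59375.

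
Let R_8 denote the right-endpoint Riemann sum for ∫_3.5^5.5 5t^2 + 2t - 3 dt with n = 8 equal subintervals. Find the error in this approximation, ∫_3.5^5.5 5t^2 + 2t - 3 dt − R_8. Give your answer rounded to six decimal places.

Exact integral: ∫_3.5^5.5 f(t) dt ≈ 217.83333333.
R_8 = 229.6875.
Error ≈ 217.83333333 − 229.6875 ≈ -11.854167.

-11.854167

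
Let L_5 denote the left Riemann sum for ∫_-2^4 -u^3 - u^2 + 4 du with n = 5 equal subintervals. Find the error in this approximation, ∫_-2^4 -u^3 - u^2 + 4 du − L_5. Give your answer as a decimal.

-44.64

Exact integral: ∫_-2^4 f(u) du = -60.
L_5 = -15.36.
Error = -60 − (-15.36) = -44.64.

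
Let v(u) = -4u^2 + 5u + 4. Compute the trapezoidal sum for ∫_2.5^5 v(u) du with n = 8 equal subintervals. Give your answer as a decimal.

Δu = (5 − 2.5)/8 = 0.3125.
v(2.5) = -8.5, v(2.8125) = -13.578125, v(3.125) = -19.4375, v(3.4375) = -26.078125, v(3.75) = -33.5, v(4.0625) = -41.703125, v(4.375) = -50.6875, v(4.6875) = -60.453125, v(5) = -71.
T_8 = (Δu/2)·[v(u_0) + 2v(u_1) + ... + 2v(u_{7}) + v(u_8)].
Sum = -89.12109375.

-89.12109375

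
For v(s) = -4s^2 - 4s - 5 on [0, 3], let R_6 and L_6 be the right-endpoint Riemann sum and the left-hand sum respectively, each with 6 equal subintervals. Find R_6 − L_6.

R_6 = -81.5.
L_6 = -57.5.
R_6 − L_6 = -24.

-24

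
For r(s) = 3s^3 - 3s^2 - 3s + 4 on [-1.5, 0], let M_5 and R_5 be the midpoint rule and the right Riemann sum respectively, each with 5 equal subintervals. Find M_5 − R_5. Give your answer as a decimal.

M_5 = 2.3128125.
R_5 = 3.84.
M_5 − R_5 = -1.5271875.

-1.5271875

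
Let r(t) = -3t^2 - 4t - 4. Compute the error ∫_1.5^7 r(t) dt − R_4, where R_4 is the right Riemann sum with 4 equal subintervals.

Exact integral: ∫_1.5^7 r(t) dt = -455.125.
R_4 = -571.87109375.
Error = -455.125 − (-571.87109375) = 116.74609375.

116.74609375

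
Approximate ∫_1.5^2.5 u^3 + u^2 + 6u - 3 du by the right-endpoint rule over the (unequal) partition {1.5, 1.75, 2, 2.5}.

26.16796875

Subinterval widths: 0.25, 0.25, 0.5.
Right endpoints: 1.75, 2, 2.5.
f(1.75) = 15.921875, f(2) = 21, f(2.5) = 33.875.
Sum = Σ Δu_i · f(u_i).
Sum = 26.16796875.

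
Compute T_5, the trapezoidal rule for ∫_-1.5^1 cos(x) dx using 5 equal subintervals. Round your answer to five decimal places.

1.80049

Δx = (1 − (-1.5))/5 = 0.5.
f(-1.5) ≈ 0.07074, f(-1) ≈ 0.54030, f(-0.5) ≈ 0.87758, f(0) ≈ 1.00000, f(0.5) ≈ 0.87758, f(1) ≈ 0.54030.
T_5 = (Δx/2)·[f(x_0) + 2f(x_1) + ... + 2f(x_{4}) + f(x_5)].
Sum ≈ 1.80049.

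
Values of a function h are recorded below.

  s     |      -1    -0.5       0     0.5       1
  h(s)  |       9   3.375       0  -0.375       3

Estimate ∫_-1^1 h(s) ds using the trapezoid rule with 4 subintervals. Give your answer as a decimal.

Δs = 0.5.
T_4 = (0.5/2)·[9 + 2·3.375 + 2·0 + 2·(-0.375) + 3] = 4.5.

4.5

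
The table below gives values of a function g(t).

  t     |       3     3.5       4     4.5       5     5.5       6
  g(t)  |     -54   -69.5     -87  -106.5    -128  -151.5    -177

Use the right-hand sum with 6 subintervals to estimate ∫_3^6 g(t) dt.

-359.75

Δt = 0.5.
Sum = 0.5·[(-69.5) + (-87) + (-106.5) + (-128) + (-151.5) + (-177)] = -359.75.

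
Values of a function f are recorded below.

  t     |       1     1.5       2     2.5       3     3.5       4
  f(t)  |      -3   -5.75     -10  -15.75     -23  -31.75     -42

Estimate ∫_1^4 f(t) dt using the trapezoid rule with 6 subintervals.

-54.375

Δt = 0.5.
T_6 = (0.5/2)·[(-3) + 2·(-5.75) + 2·(-10) + 2·(-15.75) + 2·(-23) + 2·(-31.75) + (-42)] = -54.375.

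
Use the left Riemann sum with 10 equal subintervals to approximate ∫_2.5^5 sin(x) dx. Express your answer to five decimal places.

Δx = (5 − 2.5)/10 = 0.25.
Left endpoints: 2.5, 2.75, 3, 3.25, 3.5, 3.75, 4, 4.25, 4.5, 4.75.
f(2.5) ≈ 0.59847, f(2.75) ≈ 0.38166, f(3) ≈ 0.14112, f(3.25) ≈ -0.10820, f(3.5) ≈ -0.35078, f(3.75) ≈ -0.57156, f(4) ≈ -0.75680, f(4.25) ≈ -0.89499, f(4.5) ≈ -0.97753, f(4.75) ≈ -0.99929.
Sum = Δx · [f(2.5) + f(2.75) + f(3) + ...].
Sum ≈ -0.88448.

-0.88448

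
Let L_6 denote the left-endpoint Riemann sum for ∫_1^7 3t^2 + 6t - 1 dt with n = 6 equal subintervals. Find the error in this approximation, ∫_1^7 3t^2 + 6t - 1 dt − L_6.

87

Exact integral: ∫_1^7 f(t) dt = 480.
L_6 = 393.
Error = 480 − 393 = 87.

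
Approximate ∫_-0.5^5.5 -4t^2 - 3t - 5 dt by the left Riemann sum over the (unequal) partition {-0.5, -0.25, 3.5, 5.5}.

Subinterval widths: 0.25, 3.75, 2.
Left endpoints: -0.5, -0.25, 3.5.
f(-0.5) = -4.5, f(-0.25) = -4.5, f(3.5) = -64.5.
Sum = Σ Δt_i · f(t_i).
Sum = -147.

-147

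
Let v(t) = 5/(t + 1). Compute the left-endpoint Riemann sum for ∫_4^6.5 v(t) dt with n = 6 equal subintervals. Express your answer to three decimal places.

Δt = (6.5 − 4)/6 = 5/12.
Left endpoints: 4, 53/12, 29/6, 5.25, 17/3, 73/12.
v(4) = 1, v(53/12) = 12/13, v(29/6) = 6/7, v(5.25) = 0.8, v(17/3) = 0.75, v(73/12) = 12/17.
Sum = Δt · [v(4) + v(53/12) + v(29/6) + ...].
Sum ≈ 2.098.

2.098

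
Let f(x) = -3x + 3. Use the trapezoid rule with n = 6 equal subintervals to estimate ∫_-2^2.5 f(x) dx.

Δx = (2.5 − (-2))/6 = 0.75.
f(-2) = 9, f(-1.25) = 6.75, f(-0.5) = 4.5, f(0.25) = 2.25, f(1) = 0, f(1.75) = -2.25, f(2.5) = -4.5.
T_6 = (Δx/2)·[f(x_0) + 2f(x_1) + ... + 2f(x_{5}) + f(x_6)].
Sum = 10.125.

10.125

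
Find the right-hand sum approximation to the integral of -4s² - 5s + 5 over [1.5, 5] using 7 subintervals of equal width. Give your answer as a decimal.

-229.25

Δs = (5 − 1.5)/7 = 0.5.
Right endpoints: 2, 2.5, 3, 3.5, 4, 4.5, 5.
f(2) = -21, f(2.5) = -32.5, f(3) = -46, f(3.5) = -61.5, f(4) = -79, f(4.5) = -98.5, f(5) = -120.
Sum = Δs · [f(2) + f(2.5) + f(3) + ...].
Sum = -229.25.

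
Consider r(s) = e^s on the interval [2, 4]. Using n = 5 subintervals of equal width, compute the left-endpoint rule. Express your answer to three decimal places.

Δs = (4 − 2)/5 = 0.4.
Left endpoints: 2, 2.4, 2.8, 3.2, 3.6.
r(2) ≈ 7.389, r(2.4) ≈ 11.023, r(2.8) ≈ 16.445, r(3.2) ≈ 24.533, r(3.6) ≈ 36.598.
Sum = Δs · [r(2) + r(2.4) + r(2.8) + r(3.2) + r(3.6)].
Sum ≈ 38.395.

38.395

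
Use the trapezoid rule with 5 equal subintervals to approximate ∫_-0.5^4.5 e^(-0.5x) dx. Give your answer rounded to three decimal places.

Δx = (4.5 − (-0.5))/5 = 1.
f(-0.5) ≈ 1.284, f(0.5) ≈ 0.779, f(1.5) ≈ 0.472, f(2.5) ≈ 0.287, f(3.5) ≈ 0.174, f(4.5) ≈ 0.105.
T_5 = (Δx/2)·[f(x_0) + 2f(x_1) + ... + 2f(x_{4}) + f(x_5)].
Sum ≈ 2.406.

2.406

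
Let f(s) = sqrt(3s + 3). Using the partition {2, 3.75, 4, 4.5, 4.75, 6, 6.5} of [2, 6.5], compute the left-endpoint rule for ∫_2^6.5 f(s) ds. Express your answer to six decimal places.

Subinterval widths: 1.75, 0.25, 0.5, 0.25, 1.25, 0.5.
Left endpoints: 2, 3.75, 4, 4.5, 4.75, 6.
f(2) ≈ 3.000000, f(3.75) ≈ 3.774917, f(4) ≈ 3.872983, f(4.5) ≈ 4.062019, f(4.75) ≈ 4.153312, f(6) ≈ 4.582576.
Sum = Σ Δs_i · f(s_i).
Sum ≈ 16.628654.

16.628654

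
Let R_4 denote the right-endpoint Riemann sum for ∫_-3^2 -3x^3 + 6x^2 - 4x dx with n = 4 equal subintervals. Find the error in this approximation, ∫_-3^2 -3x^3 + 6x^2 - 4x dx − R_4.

83.203125

Exact integral: ∫_-3^2 f(x) dx = 128.75.
R_4 = 45.546875.
Error = 128.75 − 45.546875 = 83.203125.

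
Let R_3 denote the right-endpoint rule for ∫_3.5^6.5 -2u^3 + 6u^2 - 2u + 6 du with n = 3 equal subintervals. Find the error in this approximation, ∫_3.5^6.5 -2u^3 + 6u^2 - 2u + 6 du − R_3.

156.75

Exact integral: ∫_3.5^6.5 f(u) du = -366.
R_3 = -522.75.
Error = -366 − (-522.75) = 156.75.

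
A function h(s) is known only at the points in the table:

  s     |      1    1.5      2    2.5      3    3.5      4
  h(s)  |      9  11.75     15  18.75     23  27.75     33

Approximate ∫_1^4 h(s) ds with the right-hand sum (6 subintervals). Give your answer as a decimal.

Δs = 0.5.
Sum = 0.5·[11.75 + 15 + 18.75 + 23 + 27.75 + 33] = 64.625.

64.625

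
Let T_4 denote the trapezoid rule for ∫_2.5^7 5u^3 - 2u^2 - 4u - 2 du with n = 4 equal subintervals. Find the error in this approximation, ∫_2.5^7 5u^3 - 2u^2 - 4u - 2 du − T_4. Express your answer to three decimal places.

Exact integral: ∫_2.5^7 f(u) du = 2639.671875.
T_4 ≈ 2705.40527.
Error ≈ 2639.671875 − 2705.40527 ≈ -65.733.

-65.733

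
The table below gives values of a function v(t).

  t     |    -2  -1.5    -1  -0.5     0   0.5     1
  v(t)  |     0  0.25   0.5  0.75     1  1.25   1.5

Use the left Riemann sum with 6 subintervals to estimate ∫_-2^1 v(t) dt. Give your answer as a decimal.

Δt = 0.5.
Sum = 0.5·[0 + 0.25 + 0.5 + 0.75 + 1 + 1.25] = 1.875.

1.875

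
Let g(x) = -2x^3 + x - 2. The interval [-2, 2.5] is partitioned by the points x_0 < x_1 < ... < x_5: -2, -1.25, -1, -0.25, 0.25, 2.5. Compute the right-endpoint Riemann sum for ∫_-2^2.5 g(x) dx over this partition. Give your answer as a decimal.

Subinterval widths: 0.75, 0.25, 0.75, 0.5, 2.25.
Right endpoints: -1.25, -1, -0.25, 0.25, 2.5.
g(-1.25) = 0.65625, g(-1) = -1, g(-0.25) = -2.21875, g(0.25) = -1.78125, g(2.5) = -30.75.
Sum = Σ Δx_i · g(x_i).
Sum = -71.5.

-71.5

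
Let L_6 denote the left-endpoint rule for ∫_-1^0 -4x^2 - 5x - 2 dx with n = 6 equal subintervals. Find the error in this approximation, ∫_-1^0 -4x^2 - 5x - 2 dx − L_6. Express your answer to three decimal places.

Exact integral: ∫_-1^0 f(x) dx ≈ -0.83333.
L_6 ≈ -0.76852.
Error ≈ -0.83333 − (-0.76852) ≈ -0.065.

-0.065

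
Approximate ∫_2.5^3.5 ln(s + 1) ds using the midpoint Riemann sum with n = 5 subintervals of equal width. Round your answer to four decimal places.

1.3838

Δs = (3.5 − 2.5)/5 = 0.2.
Midpoints: 2.6, 2.8, 3, 3.2, 3.4.
f(2.6) ≈ 1.2809, f(2.8) ≈ 1.3350, f(3) ≈ 1.3863, f(3.2) ≈ 1.4351, f(3.4) ≈ 1.4816.
Sum = Δs · [f(2.6) + f(2.8) + f(3) + f(3.2) + f(3.4)].
Sum ≈ 1.3838.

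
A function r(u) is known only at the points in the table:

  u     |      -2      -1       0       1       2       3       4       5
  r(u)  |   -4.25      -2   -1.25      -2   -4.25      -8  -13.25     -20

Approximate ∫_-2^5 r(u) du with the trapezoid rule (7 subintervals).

Δu = 1.
T_7 = (1/2)·[(-4.25) + 2·(-2) + 2·(-1.25) + 2·(-2) + 2·(-4.25) + 2·(-8) + 2·(-13.25) + (-20)] = -42.875.

-42.875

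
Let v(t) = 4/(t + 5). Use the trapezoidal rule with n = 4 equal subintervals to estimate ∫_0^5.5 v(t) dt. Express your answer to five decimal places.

2.98707

Δt = (5.5 − 0)/4 = 1.375.
v(0) = 0.8, v(1.375) = 32/51, v(2.75) = 16/31, v(4.125) = 32/73, v(5.5) = 8/21.
T_4 = (Δt/2)·[v(t_0) + 2v(t_1) + 2v(t_2) + 2v(t_3) + v(t_4)].
Sum ≈ 2.98707.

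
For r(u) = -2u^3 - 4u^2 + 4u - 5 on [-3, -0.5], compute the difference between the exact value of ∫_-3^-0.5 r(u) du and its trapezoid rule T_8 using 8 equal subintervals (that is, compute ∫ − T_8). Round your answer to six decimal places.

Exact integral: ∫_-3^-0.5 r(u) du ≈ -25.36458333.
T_8 ≈ -25.10009766.
Error ≈ -25.36458333 − (-25.10009766) ≈ -0.264486.

-0.264486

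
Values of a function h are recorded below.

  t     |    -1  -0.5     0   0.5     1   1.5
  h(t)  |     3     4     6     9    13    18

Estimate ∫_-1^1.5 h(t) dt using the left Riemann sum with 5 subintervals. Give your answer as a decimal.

Δt = 0.5.
Sum = 0.5·[3 + 4 + 6 + 9 + 13] = 17.5.

17.5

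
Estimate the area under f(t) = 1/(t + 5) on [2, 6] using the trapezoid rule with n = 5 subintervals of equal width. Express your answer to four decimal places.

0.4526

Δt = (6 − 2)/5 = 0.8.
f(2) = 1/7, f(2.8) = 5/39, f(3.6) = 5/43, f(4.4) = 5/47, f(5.2) = 5/51, f(6) = 1/11.
T_5 = (Δt/2)·[f(t_0) + 2f(t_1) + ... + 2f(t_{4}) + f(t_5)].
Sum ≈ 0.4526.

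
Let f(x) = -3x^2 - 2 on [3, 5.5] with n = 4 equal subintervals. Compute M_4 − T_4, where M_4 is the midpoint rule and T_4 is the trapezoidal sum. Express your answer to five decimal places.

M_4 ≈ -144.1308594.
T_4 = -144.86328125.
M_4 − T_4 ≈ 0.73242.

0.73242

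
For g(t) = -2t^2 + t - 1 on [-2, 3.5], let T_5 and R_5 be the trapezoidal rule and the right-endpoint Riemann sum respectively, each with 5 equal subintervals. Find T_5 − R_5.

6.05

T_5 = -37.51.
R_5 = -43.56.
T_5 − R_5 = 6.05.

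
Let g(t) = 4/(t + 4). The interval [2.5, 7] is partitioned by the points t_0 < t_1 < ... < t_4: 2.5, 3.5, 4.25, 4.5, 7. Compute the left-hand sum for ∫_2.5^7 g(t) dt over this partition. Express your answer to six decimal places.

Subinterval widths: 1, 0.75, 0.25, 2.5.
Left endpoints: 2.5, 3.5, 4.25, 4.5.
g(2.5) = 8/13, g(3.5) = 8/15, g(4.25) = 16/33, g(4.5) = 8/17.
Sum = Σ Δt_i · g(t_i).
Sum ≈ 2.313067.

2.313067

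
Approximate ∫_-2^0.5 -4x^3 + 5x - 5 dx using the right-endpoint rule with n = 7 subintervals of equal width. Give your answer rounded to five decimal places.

Δx = (0.5 − (-2))/7 = 5/14.
Right endpoints: -23/14, -9/7, -13/14, -4/7, -3/14, 1/7, 0.5.
f(-23/14) = 1551/343, f(-9/7) = -1004/343, f(-13/14) = -2209/343, f(-4/7) = -2439/343, f(-3/14) = -2069/343, f(1/7) = -1474/343, f(0.5) = -3.
Sum = Δx · [f(-23/14) + f(-9/7) + f(-13/14) + ...].
Sum ≈ -9.03061.

-9.03061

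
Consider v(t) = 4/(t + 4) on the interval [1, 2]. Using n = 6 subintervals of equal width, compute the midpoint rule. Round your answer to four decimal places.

0.7292

Δt = (2 − 1)/6 = 1/6.
Midpoints: 13/12, 1.25, 17/12, 19/12, 1.75, 23/12.
v(13/12) = 48/61, v(1.25) = 16/21, v(17/12) = 48/65, v(19/12) = 48/67, v(1.75) = 16/23, v(23/12) = 48/71.
Sum = Δt · [v(13/12) + v(1.25) + v(17/12) + ...].
Sum ≈ 0.7292.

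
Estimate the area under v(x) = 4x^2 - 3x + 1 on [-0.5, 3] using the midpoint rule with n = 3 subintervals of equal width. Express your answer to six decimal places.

24.953704

Δx = (3 − (-0.5))/3 = 7/6.
Midpoints: 1/12, 1.25, 29/12.
v(1/12) = 7/9, v(1.25) = 3.5, v(29/12) = 154/9.
Sum = Δx · [v(1/12) + v(1.25) + v(29/12)].
Sum ≈ 24.953704.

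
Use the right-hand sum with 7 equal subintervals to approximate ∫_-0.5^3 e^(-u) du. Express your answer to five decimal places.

Δu = (3 − (-0.5))/7 = 0.5.
Right endpoints: 0, 0.5, 1, 1.5, 2, 2.5, 3.
f(0) ≈ 1.00000, f(0.5) ≈ 0.60653, f(1) ≈ 0.36788, f(1.5) ≈ 0.22313, f(2) ≈ 0.13534, f(2.5) ≈ 0.08208, f(3) ≈ 0.04979.
Sum = Δu · [f(0) + f(0.5) + f(1) + ...].
Sum ≈ 1.23237.

1.23237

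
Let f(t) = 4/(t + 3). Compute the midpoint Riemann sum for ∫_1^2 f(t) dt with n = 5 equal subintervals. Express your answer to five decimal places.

0.89242

Δt = (2 − 1)/5 = 0.2.
Midpoints: 1.1, 1.3, 1.5, 1.7, 1.9.
f(1.1) = 40/41, f(1.3) = 40/43, f(1.5) = 8/9, f(1.7) = 40/47, f(1.9) = 40/49.
Sum = Δt · [f(1.1) + f(1.3) + f(1.5) + f(1.7) + f(1.9)].
Sum ≈ 0.89242.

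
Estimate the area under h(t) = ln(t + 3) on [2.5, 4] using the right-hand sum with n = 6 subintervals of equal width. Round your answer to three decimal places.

2.775

Δt = (4 − 2.5)/6 = 0.25.
Right endpoints: 2.75, 3, 3.25, 3.5, 3.75, 4.
h(2.75) ≈ 1.749, h(3) ≈ 1.792, h(3.25) ≈ 1.833, h(3.5) ≈ 1.872, h(3.75) ≈ 1.910, h(4) ≈ 1.946.
Sum = Δt · [h(2.75) + h(3) + h(3.25) + ...].
Sum ≈ 2.775.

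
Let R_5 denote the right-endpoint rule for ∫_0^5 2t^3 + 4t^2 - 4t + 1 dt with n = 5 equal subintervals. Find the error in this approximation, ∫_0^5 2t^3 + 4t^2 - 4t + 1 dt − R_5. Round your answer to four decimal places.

Exact integral: ∫_0^5 f(t) dt ≈ 434.166667.
R_5 = 615.
Error ≈ 434.166667 − 615 ≈ -180.8333.

-180.8333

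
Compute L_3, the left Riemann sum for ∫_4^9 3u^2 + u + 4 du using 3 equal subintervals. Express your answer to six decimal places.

557.777778

Δu = (9 − 4)/3 = 5/3.
Left endpoints: 4, 17/3, 22/3.
f(4) = 56, f(17/3) = 106, f(22/3) = 518/3.
Sum = Δu · [f(4) + f(17/3) + f(22/3)].
Sum ≈ 557.777778.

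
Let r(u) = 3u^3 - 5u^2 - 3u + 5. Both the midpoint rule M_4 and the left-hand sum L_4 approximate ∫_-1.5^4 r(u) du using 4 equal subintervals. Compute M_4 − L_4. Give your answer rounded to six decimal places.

64.104004

M_4 ≈ 77.37060547.
L_4 ≈ 13.26660156.
M_4 − L_4 ≈ 64.104004.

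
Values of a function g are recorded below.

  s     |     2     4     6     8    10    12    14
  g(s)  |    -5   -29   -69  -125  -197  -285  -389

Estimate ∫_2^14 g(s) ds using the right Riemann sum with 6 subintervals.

Δs = 2.
Sum = 2·[(-29) + (-69) + (-125) + (-197) + (-285) + (-389)] = -2188.

-2188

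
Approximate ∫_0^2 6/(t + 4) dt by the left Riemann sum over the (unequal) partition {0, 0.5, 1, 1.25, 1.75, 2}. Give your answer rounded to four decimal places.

Subinterval widths: 0.5, 0.5, 0.25, 0.5, 0.25.
Left endpoints: 0, 0.5, 1, 1.25, 1.75.
f(0) = 1.5, f(0.5) = 4/3, f(1) = 1.2, f(1.25) = 8/7, f(1.75) = 24/23.
Sum = Σ Δt_i · f(t_i).
Sum ≈ 2.5490.

2.5490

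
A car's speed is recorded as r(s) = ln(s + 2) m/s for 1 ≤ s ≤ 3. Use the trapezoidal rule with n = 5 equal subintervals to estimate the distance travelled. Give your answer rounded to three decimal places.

Δs = (3 − 1)/5 = 0.4.
r(1) ≈ 1.099, r(1.4) ≈ 1.224, r(1.8) ≈ 1.335, r(2.2) ≈ 1.435, r(2.6) ≈ 1.526, r(3) ≈ 1.609.
T_5 = (Δs/2)·[r(s_0) + 2r(s_1) + ... + 2r(s_{4}) + r(s_5)].
Sum ≈ 2.750.

2.750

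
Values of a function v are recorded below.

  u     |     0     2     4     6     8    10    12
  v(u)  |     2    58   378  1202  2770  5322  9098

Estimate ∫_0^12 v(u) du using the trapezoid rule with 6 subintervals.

Δu = 2.
T_6 = (2/2)·[2 + 2·58 + 2·378 + 2·1202 + 2·2770 + 2·5322 + 9098] = 28560.

28560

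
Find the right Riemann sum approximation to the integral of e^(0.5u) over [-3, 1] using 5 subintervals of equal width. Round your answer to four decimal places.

Δu = (1 − (-3))/5 = 0.8.
Right endpoints: -2.2, -1.4, -0.6, 0.2, 1.
f(-2.2) ≈ 0.3329, f(-1.4) ≈ 0.4966, f(-0.6) ≈ 0.7408, f(0.2) ≈ 1.1052, f(1) ≈ 1.6487.
Sum = Δu · [f(-2.2) + f(-1.4) + f(-0.6) + f(0.2) + f(1)].
Sum ≈ 3.4593.

3.4593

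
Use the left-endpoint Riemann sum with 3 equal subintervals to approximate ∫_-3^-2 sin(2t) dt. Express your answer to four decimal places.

0.6972

Δt = (-2 − (-3))/3 = 1/3.
Left endpoints: -3, -8/3, -7/3.
f(-3) ≈ 0.2794, f(-8/3) ≈ 0.8133, f(-7/3) ≈ 0.9990.
Sum = Δt · [f(-3) + f(-8/3) + f(-7/3)].
Sum ≈ 0.6972.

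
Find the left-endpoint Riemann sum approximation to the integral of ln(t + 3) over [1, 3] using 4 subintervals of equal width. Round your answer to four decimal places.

3.1023

Δt = (3 − 1)/4 = 0.5.
Left endpoints: 1, 1.5, 2, 2.5.
f(1) ≈ 1.3863, f(1.5) ≈ 1.5041, f(2) ≈ 1.6094, f(2.5) ≈ 1.7047.
Sum = Δt · [f(1) + f(1.5) + f(2) + f(2.5)].
Sum ≈ 3.1023.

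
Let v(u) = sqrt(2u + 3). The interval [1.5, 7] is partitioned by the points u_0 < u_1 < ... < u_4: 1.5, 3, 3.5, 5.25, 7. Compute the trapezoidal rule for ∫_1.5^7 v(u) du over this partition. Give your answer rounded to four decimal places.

Subinterval widths: 1.5, 0.5, 1.75, 1.75.
v(1.5) ≈ 2.4495, v(3) ≈ 3.0000, v(3.5) ≈ 3.1623, v(5.25) ≈ 3.6742, v(7) ≈ 4.1231.
On each subinterval the trapezoid contributes (Δu_i/2)·[v(u_{i-1}) + v(u_i)].
Sum ≈ 18.4323.

18.4323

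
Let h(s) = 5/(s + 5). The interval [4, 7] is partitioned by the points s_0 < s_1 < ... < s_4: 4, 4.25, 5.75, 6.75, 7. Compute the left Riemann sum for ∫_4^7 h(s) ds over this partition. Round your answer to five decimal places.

Subinterval widths: 0.25, 1.5, 1, 0.25.
Left endpoints: 4, 4.25, 5.75, 6.75.
h(4) = 5/9, h(4.25) = 20/37, h(5.75) = 20/43, h(6.75) = 20/47.
Sum = Σ Δs_i · h(s_i).
Sum ≈ 1.52120.

1.52120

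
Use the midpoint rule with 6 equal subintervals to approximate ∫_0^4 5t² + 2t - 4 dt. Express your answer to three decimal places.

Δt = (4 − 0)/6 = 2/3.
Midpoints: 1/3, 1, 5/3, 7/3, 3, 11/3.
f(1/3) = -25/9, f(1) = 3, f(5/3) = 119/9, f(7/3) = 251/9, f(3) = 47, f(11/3) = 635/9.
Sum = Δt · [f(1/3) + f(1) + f(5/3) + ...].
Sum ≈ 105.926.

105.926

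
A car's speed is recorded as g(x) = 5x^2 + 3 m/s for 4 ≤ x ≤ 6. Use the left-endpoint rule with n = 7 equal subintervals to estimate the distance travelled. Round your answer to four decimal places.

Δx = (6 − 4)/7 = 2/7.
Left endpoints: 4, 30/7, 32/7, 34/7, 36/7, 38/7, 40/7.
g(4) = 83, g(30/7) = 4647/49, g(32/7) = 5267/49, g(34/7) = 5927/49, g(36/7) = 6627/49, g(38/7) = 7367/49, g(40/7) = 8147/49.
Sum = Δx · [g(4) + g(30/7) + g(32/7) + ...].
Sum ≈ 245.1837.

245.1837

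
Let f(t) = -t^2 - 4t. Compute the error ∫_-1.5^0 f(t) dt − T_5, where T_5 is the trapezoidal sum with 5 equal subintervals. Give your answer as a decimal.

Exact integral: ∫_-1.5^0 f(t) dt = 3.375.
T_5 = 3.3525.
Error = 3.375 − 3.3525 = 0.0225.

0.0225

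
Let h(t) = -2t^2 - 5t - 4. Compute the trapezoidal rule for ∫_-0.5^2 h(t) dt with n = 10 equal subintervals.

Δt = (2 − (-0.5))/10 = 0.25.
h(-0.5) = -2, h(-0.25) = -2.875, h(0) = -4, h(0.25) = -5.375, h(0.5) = -7, h(0.75) = -8.875, h(1) = -11, h(1.25) = -13.375, h(1.5) = -16, h(1.75) = -18.875, h(2) = -22.
T_10 = (Δt/2)·[h(t_0) + 2h(t_1) + ... + 2h(t_{9}) + h(t_10)].
Sum = -24.84375.

-24.84375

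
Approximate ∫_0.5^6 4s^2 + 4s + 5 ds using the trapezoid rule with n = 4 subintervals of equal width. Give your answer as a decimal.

Δs = (6 − 0.5)/4 = 1.375.
f(0.5) = 8, f(1.875) = 26.5625, f(3.25) = 60.25, f(4.625) = 109.0625, f(6) = 173.
T_4 = (Δs/2)·[f(s_0) + 2f(s_1) + 2f(s_2) + 2f(s_3) + f(s_4)].
Sum = 393.765625.

393.765625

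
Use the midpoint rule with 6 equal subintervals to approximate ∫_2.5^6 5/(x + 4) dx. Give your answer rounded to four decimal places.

2.1529

Δx = (6 − 2.5)/6 = 7/12.
Midpoints: 67/24, 3.375, 95/24, 109/24, 5.125, 137/24.
f(67/24) = 120/163, f(3.375) = 40/59, f(95/24) = 120/191, f(109/24) = 24/41, f(5.125) = 40/73, f(137/24) = 120/233.
Sum = Δx · [f(67/24) + f(3.375) + f(95/24) + ...].
Sum ≈ 2.1529.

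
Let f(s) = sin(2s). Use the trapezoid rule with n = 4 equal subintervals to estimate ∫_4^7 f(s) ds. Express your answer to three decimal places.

-0.114

Δs = (7 − 4)/4 = 0.75.
f(4) ≈ 0.989, f(4.75) ≈ -0.075, f(5.5) ≈ -1.000, f(6.25) ≈ -0.066, f(7) ≈ 0.991.
T_4 = (Δs/2)·[f(s_0) + 2f(s_1) + 2f(s_2) + 2f(s_3) + f(s_4)].
Sum ≈ -0.114.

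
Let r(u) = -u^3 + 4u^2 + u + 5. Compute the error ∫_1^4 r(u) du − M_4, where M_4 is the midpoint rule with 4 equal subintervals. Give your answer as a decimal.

-0.4921875

Exact integral: ∫_1^4 r(u) du = 42.75.
M_4 = 43.2421875.
Error = 42.75 − 43.2421875 = -0.4921875.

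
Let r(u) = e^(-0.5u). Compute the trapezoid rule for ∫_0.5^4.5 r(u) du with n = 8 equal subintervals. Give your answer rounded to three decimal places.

1.354

Δu = (4.5 − 0.5)/8 = 0.5.
r(0.5) ≈ 0.779, r(1) ≈ 0.607, r(1.5) ≈ 0.472, r(2) ≈ 0.368, r(2.5) ≈ 0.287, r(3) ≈ 0.223, r(3.5) ≈ 0.174, r(4) ≈ 0.135, r(4.5) ≈ 0.105.
T_8 = (Δu/2)·[r(u_0) + 2r(u_1) + ... + 2r(u_{7}) + r(u_8)].
Sum ≈ 1.354.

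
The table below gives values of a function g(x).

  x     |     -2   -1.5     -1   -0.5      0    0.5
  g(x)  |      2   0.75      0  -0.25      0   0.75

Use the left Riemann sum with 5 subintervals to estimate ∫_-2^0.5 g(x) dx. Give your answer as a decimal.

1.25

Δx = 0.5.
Sum = 0.5·[2 + 0.75 + 0 + (-0.25) + 0] = 1.25.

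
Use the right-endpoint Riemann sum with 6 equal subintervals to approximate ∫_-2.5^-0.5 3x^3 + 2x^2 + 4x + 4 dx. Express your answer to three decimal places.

Δx = (-0.5 − (-2.5))/6 = 1/3.
Right endpoints: -13/6, -11/6, -1.5, -7/6, -5/6, -0.5.
f(-13/6) = -619/24, f(-11/6) = -1087/72, f(-1.5) = -7.625, f(-7/6) = -65/24, f(-5/6) = 23/72, f(-0.5) = 2.125.
Sum = Δx · [f(-13/6) + f(-11/6) + f(-1.5) + ...].
Sum ≈ -16.259.

-16.259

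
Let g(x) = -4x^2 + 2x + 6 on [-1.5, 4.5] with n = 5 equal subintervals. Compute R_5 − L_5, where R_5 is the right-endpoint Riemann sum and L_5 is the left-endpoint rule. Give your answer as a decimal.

R_5 = -113.76.
L_5 = -41.76.
R_5 − L_5 = -72.

-72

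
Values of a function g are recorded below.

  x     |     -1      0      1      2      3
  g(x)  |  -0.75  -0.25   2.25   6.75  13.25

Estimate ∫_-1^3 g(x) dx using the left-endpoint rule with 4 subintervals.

8

Δx = 1.
Sum = 1·[(-0.75) + (-0.25) + 2.25 + 6.75] = 8.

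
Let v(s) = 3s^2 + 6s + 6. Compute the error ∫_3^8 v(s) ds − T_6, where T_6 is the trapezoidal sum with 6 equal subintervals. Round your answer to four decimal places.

-1.7361

Exact integral: ∫_3^8 v(s) ds = 680.
T_6 ≈ 681.736111.
Error ≈ 680 − 681.736111 ≈ -1.7361.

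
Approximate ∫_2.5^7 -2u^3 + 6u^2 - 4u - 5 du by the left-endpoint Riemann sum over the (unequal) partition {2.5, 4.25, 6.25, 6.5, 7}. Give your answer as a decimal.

-383.9765625

Subinterval widths: 1.75, 2, 0.25, 0.5.
Left endpoints: 2.5, 4.25, 6.25, 6.5.
f(2.5) = -8.75, f(4.25) = -67.15625, f(6.25) = -283.90625, f(6.5) = -326.75.
Sum = Σ Δu_i · f(u_i).
Sum = -383.9765625.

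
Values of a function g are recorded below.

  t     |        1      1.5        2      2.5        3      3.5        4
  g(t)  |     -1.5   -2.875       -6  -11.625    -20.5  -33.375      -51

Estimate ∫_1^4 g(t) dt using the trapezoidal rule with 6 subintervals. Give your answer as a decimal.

-50.3125

Δt = 0.5.
T_6 = (0.5/2)·[(-1.5) + 2·(-2.875) + 2·(-6) + 2·(-11.625) + 2·(-20.5) + 2·(-33.375) + (-51)] = -50.3125.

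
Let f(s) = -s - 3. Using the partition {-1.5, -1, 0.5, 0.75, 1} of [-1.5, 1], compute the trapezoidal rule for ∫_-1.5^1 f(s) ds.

Subinterval widths: 0.5, 1.5, 0.25, 0.25.
f(-1.5) = -1.5, f(-1) = -2, f(0.5) = -3.5, f(0.75) = -3.75, f(1) = -4.
On each subinterval the trapezoid contributes (Δs_i/2)·[f(s_{i-1}) + f(s_i)].
Sum = -6.875.

-6.875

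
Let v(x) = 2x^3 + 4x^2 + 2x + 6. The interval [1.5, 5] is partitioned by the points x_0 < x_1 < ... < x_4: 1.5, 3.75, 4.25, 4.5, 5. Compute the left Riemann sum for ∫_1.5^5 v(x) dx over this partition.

Subinterval widths: 2.25, 0.5, 0.25, 0.5.
Left endpoints: 1.5, 3.75, 4.25, 4.5.
v(1.5) = 24.75, v(3.75) = 175.21875, v(4.25) = 240.28125, v(4.5) = 278.25.
Sum = Σ Δx_i · v(x_i).
Sum = 342.4921875.

342.4921875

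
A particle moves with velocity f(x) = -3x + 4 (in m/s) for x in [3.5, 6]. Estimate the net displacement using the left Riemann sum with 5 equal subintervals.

-23.75

Δx = (6 − 3.5)/5 = 0.5.
Left endpoints: 3.5, 4, 4.5, 5, 5.5.
f(3.5) = -6.5, f(4) = -8, f(4.5) = -9.5, f(5) = -11, f(5.5) = -12.5.
Sum = Δx · [f(3.5) + f(4) + f(4.5) + f(5) + f(5.5)].
Sum = -23.75.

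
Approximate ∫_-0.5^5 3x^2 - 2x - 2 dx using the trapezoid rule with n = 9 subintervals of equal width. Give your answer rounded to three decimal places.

90.402

Δx = (5 − (-0.5))/9 = 11/18.
f(-0.5) = -0.25, f(1/9) = -59/27, f(13/18) = -203/108, f(4/3) = 2/3, f(35/18) = 589/108, f(23/9) = 337/27, f(19/6) = 21.75, f(34/9) = 898/27, f(79/18) = 5077/108, f(5) = 63.
T_9 = (Δx/2)·[f(x_0) + 2f(x_1) + ... + 2f(x_{8}) + f(x_9)].
Sum ≈ 90.402.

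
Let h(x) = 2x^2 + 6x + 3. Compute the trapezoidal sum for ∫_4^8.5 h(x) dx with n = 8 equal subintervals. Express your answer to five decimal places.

Δx = (8.5 − 4)/8 = 0.5625.
h(4) = 59, h(4.5625) = 72.0078125, h(5.125) = 86.28125, h(5.6875) = 101.8203125, h(6.25) = 118.625, h(6.8125) = 136.6953125, h(7.375) = 156.03125, h(7.9375) = 176.6328125, h(8.5) = 198.5.
T_8 = (Δx/2)·[h(x_0) + 2h(x_1) + ... + 2h(x_{7}) + h(x_8)].
Sum ≈ 549.47461.

549.47461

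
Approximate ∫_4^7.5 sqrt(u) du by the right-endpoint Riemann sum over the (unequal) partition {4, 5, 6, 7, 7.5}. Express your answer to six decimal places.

Subinterval widths: 1, 1, 1, 0.5.
Right endpoints: 5, 6, 7, 7.5.
f(5) ≈ 2.236068, f(6) ≈ 2.449490, f(7) ≈ 2.645751, f(7.5) ≈ 2.738613.
Sum = Σ Δu_i · f(u_i).
Sum ≈ 8.700615.

8.700615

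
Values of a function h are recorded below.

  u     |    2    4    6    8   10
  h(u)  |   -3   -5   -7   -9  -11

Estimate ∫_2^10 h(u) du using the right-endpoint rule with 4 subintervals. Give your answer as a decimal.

-64

Δu = 2.
Sum = 2·[(-5) + (-7) + (-9) + (-11)] = -64.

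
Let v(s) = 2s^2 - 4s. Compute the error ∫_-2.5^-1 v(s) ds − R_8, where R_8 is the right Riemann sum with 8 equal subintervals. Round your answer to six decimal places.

1.529297

Exact integral: ∫_-2.5^-1 v(s) ds = 20.25.
R_8 ≈ 18.72070312.
Error ≈ 20.25 − 18.72070312 ≈ 1.529297.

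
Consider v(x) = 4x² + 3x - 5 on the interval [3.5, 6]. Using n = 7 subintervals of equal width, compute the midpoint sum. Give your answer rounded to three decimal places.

Δx = (6 − 3.5)/7 = 5/14.
Midpoints: 103/28, 113/28, 123/28, 4.75, 143/28, 153/28, 163/28.
v(103/28) = 2948/49, v(113/28) = 7081/98, v(123/28) = 4183/49, v(4.75) = 99.5, v(143/28) = 5618/49, v(153/28) = 12821/98, v(163/28) = 7253/49.
Sum = Δx · [v(103/28) + v(113/28) + v(123/28) + ...].
Sum ≈ 253.852.

253.852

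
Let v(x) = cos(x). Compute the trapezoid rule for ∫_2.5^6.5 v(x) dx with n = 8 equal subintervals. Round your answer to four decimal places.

Δx = (6.5 − 2.5)/8 = 0.5.
v(2.5) ≈ -0.8011, v(3) ≈ -0.9900, v(3.5) ≈ -0.9365, v(4) ≈ -0.6536, v(4.5) ≈ -0.2108, v(5) ≈ 0.2837, v(5.5) ≈ 0.7087, v(6) ≈ 0.9602, v(6.5) ≈ 0.9766.
T_8 = (Δx/2)·[v(x_0) + 2v(x_1) + ... + 2v(x_{7}) + v(x_8)].
Sum ≈ -0.3753.

-0.3753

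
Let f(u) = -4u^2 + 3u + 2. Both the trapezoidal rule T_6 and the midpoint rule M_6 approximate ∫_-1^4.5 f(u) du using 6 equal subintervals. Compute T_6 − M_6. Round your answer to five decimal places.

T_6 ≈ -86.0393519.
M_6 ≈ -81.4178241.
T_6 − M_6 ≈ -4.62153.

-4.62153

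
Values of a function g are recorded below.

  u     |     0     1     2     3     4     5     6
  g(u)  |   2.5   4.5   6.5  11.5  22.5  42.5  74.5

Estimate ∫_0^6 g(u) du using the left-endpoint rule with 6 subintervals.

90

Δu = 1.
Sum = 1·[2.5 + 4.5 + 6.5 + 11.5 + 22.5 + 42.5] = 90.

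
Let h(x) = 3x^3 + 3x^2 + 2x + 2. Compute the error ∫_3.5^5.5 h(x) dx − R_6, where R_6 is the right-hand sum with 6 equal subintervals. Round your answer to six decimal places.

Exact integral: ∫_3.5^5.5 h(x) dx = 719.25.
R_6 ≈ 792.27777778.
Error ≈ 719.25 − 792.27777778 ≈ -73.027778.

-73.027778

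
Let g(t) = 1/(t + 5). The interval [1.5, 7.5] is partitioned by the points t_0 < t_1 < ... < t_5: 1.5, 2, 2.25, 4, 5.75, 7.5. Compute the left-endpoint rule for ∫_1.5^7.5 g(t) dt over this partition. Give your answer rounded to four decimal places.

Subinterval widths: 0.5, 0.25, 1.75, 1.75, 1.75.
Left endpoints: 1.5, 2, 2.25, 4, 5.75.
g(1.5) = 2/13, g(2) = 1/7, g(2.25) = 4/29, g(4) = 1/9, g(5.75) = 4/43.
Sum = Σ Δt_i · g(t_i).
Sum ≈ 0.7113.

0.7113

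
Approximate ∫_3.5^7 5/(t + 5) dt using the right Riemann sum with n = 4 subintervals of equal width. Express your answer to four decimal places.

1.6513

Δt = (7 − 3.5)/4 = 0.875.
Right endpoints: 4.375, 5.25, 6.125, 7.
f(4.375) = 8/15, f(5.25) = 20/41, f(6.125) = 40/89, f(7) = 5/12.
Sum = Δt · [f(4.375) + f(5.25) + f(6.125) + f(7)].
Sum ≈ 1.6513.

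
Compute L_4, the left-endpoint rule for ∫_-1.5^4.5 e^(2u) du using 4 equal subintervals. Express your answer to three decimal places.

636.846

Δu = (4.5 − (-1.5))/4 = 1.5.
Left endpoints: -1.5, 0, 1.5, 3.
f(-1.5) ≈ 0.050, f(0) ≈ 1.000, f(1.5) ≈ 20.086, f(3) ≈ 403.429.
Sum = Δu · [f(-1.5) + f(0) + f(1.5) + f(3)].
Sum ≈ 636.846.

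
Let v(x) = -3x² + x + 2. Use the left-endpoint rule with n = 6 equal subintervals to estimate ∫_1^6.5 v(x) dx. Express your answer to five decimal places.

-190.11285

Δx = (6.5 − 1)/6 = 11/12.
Left endpoints: 1, 23/12, 17/6, 3.75, 14/3, 67/12.
v(1) = 0, v(23/12) = -341/48, v(17/6) = -19.25, v(3.75) = -36.4375, v(14/3) = -176/3, v(67/12) = -85.9375.
Sum = Δx · [v(1) + v(23/12) + v(17/6) + ...].
Sum ≈ -190.11285.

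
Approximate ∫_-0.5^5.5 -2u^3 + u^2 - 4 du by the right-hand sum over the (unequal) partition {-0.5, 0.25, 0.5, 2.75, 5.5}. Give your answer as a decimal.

-932.421875

Subinterval widths: 0.75, 0.25, 2.25, 2.75.
Right endpoints: 0.25, 0.5, 2.75, 5.5.
f(0.25) = -3.96875, f(0.5) = -4, f(2.75) = -38.03125, f(5.5) = -306.5.
Sum = Σ Δu_i · f(u_i).
Sum = -932.421875.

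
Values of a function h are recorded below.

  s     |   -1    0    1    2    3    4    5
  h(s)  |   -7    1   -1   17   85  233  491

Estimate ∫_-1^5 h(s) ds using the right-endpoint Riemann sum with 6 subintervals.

Δs = 1.
Sum = 1·[1 + (-1) + 17 + 85 + 233 + 491] = 826.

826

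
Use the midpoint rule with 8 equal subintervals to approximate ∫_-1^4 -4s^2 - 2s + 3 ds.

Δs = (4 − (-1))/8 = 0.625.
Midpoints: -0.6875, -0.0625, 0.5625, 1.1875, 1.8125, 2.4375, 3.0625, 3.6875.
f(-0.6875) = 2.484375, f(-0.0625) = 3.109375, f(0.5625) = 0.609375, f(1.1875) = -5.015625, f(1.8125) = -13.765625, f(2.4375) = -25.640625, f(3.0625) = -40.640625, f(3.6875) = -58.765625.
Sum = Δs · [f(-0.6875) + f(-0.0625) + f(0.5625) + ...].
Sum = -86.015625.

-86.015625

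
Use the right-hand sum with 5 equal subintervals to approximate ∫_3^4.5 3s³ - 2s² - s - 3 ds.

219.8925

Δs = (4.5 − 3)/5 = 0.3.
Right endpoints: 3.3, 3.6, 3.9, 4.2, 4.5.
f(3.3) = 79.731, f(3.6) = 107.448, f(3.9) = 140.637, f(4.2) = 179.784, f(4.5) = 225.375.
Sum = Δs · [f(3.3) + f(3.6) + f(3.9) + f(4.2) + f(4.5)].
Sum = 219.8925.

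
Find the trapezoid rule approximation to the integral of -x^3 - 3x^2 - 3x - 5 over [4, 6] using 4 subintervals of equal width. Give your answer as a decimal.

Δx = (6 − 4)/4 = 0.5.
f(4) = -129, f(4.5) = -170.375, f(5) = -220, f(5.5) = -278.625, f(6) = -347.
T_4 = (Δx/2)·[f(x_0) + 2f(x_1) + 2f(x_2) + 2f(x_3) + f(x_4)].
Sum = -453.5.

-453.5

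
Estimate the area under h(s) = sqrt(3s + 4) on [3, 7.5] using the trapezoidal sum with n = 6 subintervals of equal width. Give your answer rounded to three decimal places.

19.893

Δs = (7.5 − 3)/6 = 0.75.
h(3) ≈ 3.606, h(3.75) ≈ 3.905, h(4.5) ≈ 4.183, h(5.25) ≈ 4.444, h(6) ≈ 4.690, h(6.75) ≈ 4.924, h(7.5) ≈ 5.148.
T_6 = (Δs/2)·[h(s_0) + 2h(s_1) + ... + 2h(s_{5}) + h(s_6)].
Sum ≈ 19.893.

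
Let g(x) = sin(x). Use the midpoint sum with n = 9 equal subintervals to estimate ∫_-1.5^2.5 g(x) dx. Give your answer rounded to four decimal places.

0.8791

Δx = (2.5 − (-1.5))/9 = 4/9.
Midpoints: -23/18, -5/6, -7/18, 1/18, 0.5, 17/18, 25/18, 11/6, 41/18.
g(-23/18) ≈ -0.9574, g(-5/6) ≈ -0.7402, g(-7/18) ≈ -0.3792, g(1/18) ≈ 0.0555, g(0.5) ≈ 0.4794, g(17/18) ≈ 0.8102, g(25/18) ≈ 0.9835, g(11/6) ≈ 0.9657, g(41/18) ≈ 0.7603.
Sum = Δx · [g(-23/18) + g(-5/6) + g(-7/18) + ...].
Sum ≈ 0.8791.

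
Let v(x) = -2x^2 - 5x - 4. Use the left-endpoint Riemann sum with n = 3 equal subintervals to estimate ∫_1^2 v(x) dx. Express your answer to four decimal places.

Δx = (2 − 1)/3 = 1/3.
Left endpoints: 1, 4/3, 5/3.
v(1) = -11, v(4/3) = -128/9, v(5/3) = -161/9.
Sum = Δx · [v(1) + v(4/3) + v(5/3)].
Sum ≈ -14.3704.

-14.3704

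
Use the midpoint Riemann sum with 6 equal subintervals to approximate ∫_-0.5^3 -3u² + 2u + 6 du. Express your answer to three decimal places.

Δu = (3 − (-0.5))/6 = 7/12.
Midpoints: -5/24, 0.375, 23/24, 37/24, 2.125, 65/24.
f(-5/24) = 5.453125, f(0.375) = 6.328125, f(23/24) = 991/192, f(37/24) = 1.953125, f(2.125) = -3.296875, f(65/24) = -2033/192.
Sum = Δu · [f(-5/24) + f(0.375) + f(23/24) + ...].
Sum ≈ 2.923.

2.923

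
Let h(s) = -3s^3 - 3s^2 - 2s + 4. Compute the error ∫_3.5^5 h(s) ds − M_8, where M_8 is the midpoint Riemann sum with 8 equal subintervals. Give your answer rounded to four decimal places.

Exact integral: ∫_3.5^5 h(s) ds = -445.078125.
M_8 ≈ -444.896851.
Error ≈ -445.078125 − (-444.896851) ≈ -0.1813.

-0.1813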